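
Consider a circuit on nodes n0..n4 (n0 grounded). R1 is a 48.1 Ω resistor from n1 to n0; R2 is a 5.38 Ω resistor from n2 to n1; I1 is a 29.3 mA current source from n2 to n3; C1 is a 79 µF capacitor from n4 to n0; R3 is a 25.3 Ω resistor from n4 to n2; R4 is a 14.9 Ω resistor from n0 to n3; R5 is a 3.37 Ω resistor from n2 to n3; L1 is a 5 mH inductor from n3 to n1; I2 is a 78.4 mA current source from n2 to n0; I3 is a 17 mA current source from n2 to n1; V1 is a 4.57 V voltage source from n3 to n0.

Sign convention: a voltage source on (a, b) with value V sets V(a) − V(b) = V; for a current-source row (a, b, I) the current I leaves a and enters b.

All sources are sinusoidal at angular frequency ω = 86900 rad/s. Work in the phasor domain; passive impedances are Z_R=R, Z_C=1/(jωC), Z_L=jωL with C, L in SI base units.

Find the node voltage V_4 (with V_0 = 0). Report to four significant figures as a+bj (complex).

5.886e-05-0.02022j V

Apply KCL at each of the 4 non-ground nodes and solve the resulting linear system.
Node n1: branches {R1, R2, L1, I3} → V_1 = 3.241-0.02379j
Node n2: branches {R2, I1, R3, R5, I2, I3} → V_2 = 3.512-0.009999j
Node n3: branches {I1, R4, R5, L1, V1} → V_3 = 4.570+0.000j
Node n4: branches {C1, R3} → V_4 = 5.886e-05-0.02022j
Source currents: i(V1)=-0.5913+9.050e-05j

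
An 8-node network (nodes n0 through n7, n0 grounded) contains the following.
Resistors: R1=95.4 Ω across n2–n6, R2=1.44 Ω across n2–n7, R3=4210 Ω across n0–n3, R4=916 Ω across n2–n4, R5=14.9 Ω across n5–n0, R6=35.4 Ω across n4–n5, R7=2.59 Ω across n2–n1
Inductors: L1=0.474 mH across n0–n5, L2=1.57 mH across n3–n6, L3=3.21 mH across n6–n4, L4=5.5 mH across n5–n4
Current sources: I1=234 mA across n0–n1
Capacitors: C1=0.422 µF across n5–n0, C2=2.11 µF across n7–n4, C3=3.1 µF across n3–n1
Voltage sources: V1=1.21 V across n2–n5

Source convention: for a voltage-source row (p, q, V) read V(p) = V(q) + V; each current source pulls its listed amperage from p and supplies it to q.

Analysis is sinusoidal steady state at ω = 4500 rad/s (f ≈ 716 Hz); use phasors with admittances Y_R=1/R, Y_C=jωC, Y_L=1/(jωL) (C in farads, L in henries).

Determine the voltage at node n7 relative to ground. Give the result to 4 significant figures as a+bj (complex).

1.268+0.4778j V

MNA unknowns: 7 node voltages V₁..V_7 plus 1 source current (V1)
R1: Y=0.01048+0.000j on G[2,6]
R2: Y=0.6944+0.000j on G[2,7]
R3: Y=0.0002375+0.000j on G[0,3]
R4: Y=0.001092+0.000j on G[2,4]
R5: Y=0.06711+0.000j on G[5,0]
R6: Y=0.02825+0.000j on G[4,5]
L1: Y=0.000-0.4688j on G[0,5]
I1: z[0]−=0.234, z[1]+=0.234
L2: Y=0.000-0.1415j on G[3,6]
C1: Y=0.000+0.001899j on G[5,0]
L3: Y=0.000-0.06923j on G[6,4]
L4: Y=0.000-0.04040j on G[5,4]
C2: Y=0.000+0.009495j on G[7,4]
R7: Y=0.3861+0.000j on G[2,1]
C3: Y=0.000+0.01395j on G[3,1]
V1: row V2−V5=1.21, i_V1 at 2,5
solve → V1=1.826+0.4249j, V2=1.282+0.4909j, V3=-5.896e-05+2.137j, V4=0.3132+1.456j, V5=0.07164+0.4909j, V6=0.1763+1.968j, V7=1.268+0.4778j
aux → i_V1=0.1882-0.01800j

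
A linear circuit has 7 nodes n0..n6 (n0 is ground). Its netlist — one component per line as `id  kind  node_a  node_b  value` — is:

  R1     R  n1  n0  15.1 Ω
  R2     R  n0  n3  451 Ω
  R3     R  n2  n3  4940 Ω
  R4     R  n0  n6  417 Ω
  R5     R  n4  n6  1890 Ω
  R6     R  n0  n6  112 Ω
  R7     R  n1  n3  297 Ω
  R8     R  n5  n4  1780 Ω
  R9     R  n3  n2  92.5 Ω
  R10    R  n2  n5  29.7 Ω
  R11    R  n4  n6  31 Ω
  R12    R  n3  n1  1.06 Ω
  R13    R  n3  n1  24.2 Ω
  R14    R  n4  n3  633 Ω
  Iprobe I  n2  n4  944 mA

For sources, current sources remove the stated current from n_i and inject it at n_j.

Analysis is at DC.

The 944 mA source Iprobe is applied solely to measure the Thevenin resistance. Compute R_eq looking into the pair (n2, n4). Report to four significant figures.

R_eq = 181.4 Ω

Apply KCL at each of the 6 non-ground nodes and solve the resulting linear system.
Node n1: branches {R1, R7, R12, R13} → V_1 = -10.22
Node n2: branches {R3, R9, R10, Iprobe} → V_2 = -88.02
Node n3: branches {R2, R3, R7, R9, R12, R13, R14} → V_3 = -10.90
Node n4: branches {R5, R8, R11, R14, Iprobe} → V_4 = 83.23
Node n5: branches {R8, R10} → V_5 = -85.21
Node n6: branches {R4, R5, R6, R11} → V_6 = 61.86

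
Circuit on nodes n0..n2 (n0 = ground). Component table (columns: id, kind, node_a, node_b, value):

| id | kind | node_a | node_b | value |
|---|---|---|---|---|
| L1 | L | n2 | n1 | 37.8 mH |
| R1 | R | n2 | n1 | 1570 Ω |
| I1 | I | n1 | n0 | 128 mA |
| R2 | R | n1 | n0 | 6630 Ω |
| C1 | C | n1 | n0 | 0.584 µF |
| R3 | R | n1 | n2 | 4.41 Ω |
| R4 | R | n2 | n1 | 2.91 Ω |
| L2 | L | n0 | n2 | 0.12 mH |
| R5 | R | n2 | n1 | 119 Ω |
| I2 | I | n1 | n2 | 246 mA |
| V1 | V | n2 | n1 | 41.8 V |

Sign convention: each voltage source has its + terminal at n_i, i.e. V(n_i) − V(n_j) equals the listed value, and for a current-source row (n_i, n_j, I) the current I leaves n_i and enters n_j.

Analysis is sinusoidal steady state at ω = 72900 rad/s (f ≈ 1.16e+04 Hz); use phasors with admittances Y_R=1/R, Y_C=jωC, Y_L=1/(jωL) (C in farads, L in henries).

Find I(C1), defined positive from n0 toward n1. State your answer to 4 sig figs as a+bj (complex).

MNA unknowns: 2 node voltages V₁..V_2 plus 1 source current (V1)
L1: Y=0.000-0.0003629j on G[2,1]
R1: Y=0.0006369+0.000j on G[2,1]
I1: z[1]−=0.128, z[0]+=0.128
R2: Y=0.0001508+0.000j on G[1,0]
C1: Y=0.000+0.04257j on G[1,0]
R3: Y=0.2268+0.000j on G[1,2]
R4: Y=0.3436+0.000j on G[2,1]
L2: Y=0.000-0.1143j on G[0,2]
R5: Y=0.008403+0.000j on G[2,1]
I2: z[1]−=0.246, z[2]+=0.246
V1: row V2−V1=41.8, i_V1 at 2,1
solve → V1=-66.61-1.644j, V2=-24.81-1.644j
aux → i_V1=-23.79-2.821j

-0.07000+2.836j A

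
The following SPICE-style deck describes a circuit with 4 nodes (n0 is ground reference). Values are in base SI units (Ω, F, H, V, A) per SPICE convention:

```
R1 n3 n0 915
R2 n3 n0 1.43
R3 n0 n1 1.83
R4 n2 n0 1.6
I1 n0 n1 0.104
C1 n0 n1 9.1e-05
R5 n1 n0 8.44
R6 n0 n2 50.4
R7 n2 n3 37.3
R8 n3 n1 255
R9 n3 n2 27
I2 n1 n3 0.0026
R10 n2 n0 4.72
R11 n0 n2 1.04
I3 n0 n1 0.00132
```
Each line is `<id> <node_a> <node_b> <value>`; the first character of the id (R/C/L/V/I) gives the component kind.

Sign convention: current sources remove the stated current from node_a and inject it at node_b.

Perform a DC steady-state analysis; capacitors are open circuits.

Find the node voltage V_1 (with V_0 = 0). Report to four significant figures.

MNA unknowns: 3 node voltages V₁..V_3
R1: Y=0.001093 on G[3,0]
R2: Y=0.6993 on G[3,0]
R3: Y=0.5464 on G[0,1]
R4: Y=0.6250 on G[2,0]
I1: z[0]−=0.104, z[1]+=0.104
C1: Y=0.000 on G[0,1]
R5: Y=0.1185 on G[1,0]
R6: Y=0.01984 on G[0,2]
R7: Y=0.02681 on G[2,3]
R8: Y=0.003922 on G[3,1]
R9: Y=0.03704 on G[3,2]
I2: z[1]−=0.0026, z[3]+=0.0026
R10: Y=0.2119 on G[2,0]
R11: Y=0.9615 on G[0,2]
I3: z[0]−=0.00132, z[1]+=0.00132
solve → V1=0.1536, V2=0.0001418, V3=0.004181

0.1536 V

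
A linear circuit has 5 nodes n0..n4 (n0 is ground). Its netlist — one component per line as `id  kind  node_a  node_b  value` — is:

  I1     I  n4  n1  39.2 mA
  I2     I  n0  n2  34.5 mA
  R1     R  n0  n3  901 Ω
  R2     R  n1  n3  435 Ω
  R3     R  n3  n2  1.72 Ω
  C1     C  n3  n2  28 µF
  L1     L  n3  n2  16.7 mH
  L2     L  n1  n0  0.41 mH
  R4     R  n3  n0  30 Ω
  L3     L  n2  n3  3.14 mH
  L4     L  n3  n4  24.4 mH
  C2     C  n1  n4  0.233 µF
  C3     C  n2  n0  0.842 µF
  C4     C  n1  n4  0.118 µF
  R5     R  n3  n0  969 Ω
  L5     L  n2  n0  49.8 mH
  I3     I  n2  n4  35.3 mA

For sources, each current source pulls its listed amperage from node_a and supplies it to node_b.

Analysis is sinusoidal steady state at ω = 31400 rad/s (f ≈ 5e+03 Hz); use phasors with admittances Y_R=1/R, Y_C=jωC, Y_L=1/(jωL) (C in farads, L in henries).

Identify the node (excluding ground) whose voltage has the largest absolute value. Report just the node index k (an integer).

Apply KCL at each of the 4 non-ground nodes and solve the resulting linear system.
Node n1: branches {I1, R2, L2, C2, C4} → V_1 = 0.01274+0.4398j
Node n2: branches {I2, R3, C1, L1, L3, C3, L5, I3} → V_2 = 0.01913+0.01406j
Node n3: branches {R1, R2, R3, C1, L1, R4, L3, L4, R5} → V_3 = 0.01976+0.01397j
Node n4: branches {I1, L4, C2, C4, I3} → V_4 = 0.01179+0.8984j

4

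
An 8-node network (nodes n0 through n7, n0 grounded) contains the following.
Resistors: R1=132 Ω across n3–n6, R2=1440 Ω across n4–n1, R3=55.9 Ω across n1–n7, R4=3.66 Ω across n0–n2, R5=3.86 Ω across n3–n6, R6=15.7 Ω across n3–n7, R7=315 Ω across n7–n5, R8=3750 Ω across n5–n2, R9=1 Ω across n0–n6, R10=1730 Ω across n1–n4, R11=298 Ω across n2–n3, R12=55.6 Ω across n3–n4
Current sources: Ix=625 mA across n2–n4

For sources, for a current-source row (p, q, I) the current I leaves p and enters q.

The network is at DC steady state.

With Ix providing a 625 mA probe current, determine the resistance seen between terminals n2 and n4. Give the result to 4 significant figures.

Apply KCL at each of the 7 non-ground nodes and solve the resulting linear system.
Node n1: branches {R2, R3, R10} → V_1 = 5.586
Node n2: branches {R4, R8, R11, Ix} → V_2 = -2.220
Node n3: branches {R1, R5, R6, R11, R12} → V_3 = 2.881
Node n4: branches {R2, R10, R12, Ix} → V_4 = 35.51
Node n5: branches {R7, R8} → V_5 = 3.017
Node n6: branches {R1, R5, R9} → V_6 = 0.6065
Node n7: branches {R3, R6, R7} → V_7 = 3.457

R_eq = 60.37 Ω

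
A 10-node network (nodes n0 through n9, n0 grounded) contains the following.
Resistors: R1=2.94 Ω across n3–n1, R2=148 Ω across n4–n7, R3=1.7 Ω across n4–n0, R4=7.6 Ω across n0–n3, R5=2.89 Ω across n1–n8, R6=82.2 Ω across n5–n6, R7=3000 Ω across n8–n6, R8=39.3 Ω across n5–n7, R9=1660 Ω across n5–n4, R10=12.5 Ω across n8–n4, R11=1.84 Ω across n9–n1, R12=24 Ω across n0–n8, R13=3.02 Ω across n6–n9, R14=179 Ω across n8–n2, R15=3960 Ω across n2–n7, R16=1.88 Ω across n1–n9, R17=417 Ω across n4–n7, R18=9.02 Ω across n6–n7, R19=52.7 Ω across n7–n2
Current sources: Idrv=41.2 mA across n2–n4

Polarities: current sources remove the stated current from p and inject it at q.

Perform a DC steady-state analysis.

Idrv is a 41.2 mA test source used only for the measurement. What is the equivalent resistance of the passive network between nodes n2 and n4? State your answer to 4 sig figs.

R_eq = 51.06 Ω

Apply KCL at each of the 9 non-ground nodes and solve the resulting linear system.
Node n1: branches {R1, R5, R11, R16} → V_1 = -0.1685
Node n2: branches {R14, R15, R19, Idrv} → V_2 = -2.066
Node n3: branches {R1, R4} → V_3 = -0.1215
Node n4: branches {R2, R3, R9, R10, R17, Idrv} → V_4 = 0.03720
Node n5: branches {R6, R8, R9} → V_5 = -0.4065
Node n6: branches {R6, R7, R13, R18} → V_6 = -0.2688
Node n7: branches {R2, R8, R15, R17, R18, R19} → V_7 = -0.4829
Node n8: branches {R5, R7, R10, R12, R14} → V_8 = -0.1414
Node n9: branches {R11, R13, R16} → V_9 = -0.1921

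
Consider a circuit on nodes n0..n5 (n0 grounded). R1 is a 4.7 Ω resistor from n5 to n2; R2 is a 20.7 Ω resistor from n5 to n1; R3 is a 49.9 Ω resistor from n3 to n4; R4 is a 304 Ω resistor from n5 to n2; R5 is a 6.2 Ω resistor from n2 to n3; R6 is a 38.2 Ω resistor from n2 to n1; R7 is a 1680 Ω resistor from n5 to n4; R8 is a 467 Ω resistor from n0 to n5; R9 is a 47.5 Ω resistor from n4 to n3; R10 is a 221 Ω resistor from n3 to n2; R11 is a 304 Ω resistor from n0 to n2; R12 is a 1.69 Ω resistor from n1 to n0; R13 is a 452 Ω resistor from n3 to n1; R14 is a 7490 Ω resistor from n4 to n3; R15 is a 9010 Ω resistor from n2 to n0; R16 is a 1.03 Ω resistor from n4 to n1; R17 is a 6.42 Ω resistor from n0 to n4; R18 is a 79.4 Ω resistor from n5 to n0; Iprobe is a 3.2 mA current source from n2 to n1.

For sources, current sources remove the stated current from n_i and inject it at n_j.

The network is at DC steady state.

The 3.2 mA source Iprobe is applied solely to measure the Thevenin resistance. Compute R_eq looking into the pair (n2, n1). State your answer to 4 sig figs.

Element admittances at DC:
  Y(R1) = 0.2128 S between n5,n2
  Y(R2) = 0.04831 S between n5,n1
  Y(R3) = 0.02004 S between n3,n4
  Y(R4) = 0.003289 S between n5,n2
  Y(R5) = 0.1613 S between n2,n3
  Y(R6) = 0.02618 S between n2,n1
  Y(R7) = 0.0005952 S between n5,n4
  Y(R8) = 0.002141 S between n0,n5
  Y(R9) = 0.02105 S between n4,n3
  Y(R10) = 0.004525 S between n3,n2
  Y(R11) = 0.003289 S between n0,n2
  Y(R12) = 0.5917 S between n1,n0
  Y(R13) = 0.002212 S between n3,n1
  Y(R14) = 0.0001335 S between n4,n3
  Y(R15) = 0.0001110 S between n2,n0
  Y(R16) = 0.9709 S between n4,n1
  Y(R17) = 0.1558 S between n0,n4
  Y(R18) = 0.01259 S between n5,n0
  Iprobe: injects 0.0032 A into n1 (from n2)
Assemble and solve the 5×5 MNA system:
  V(n1)=0.0007405  V(n2)=-0.02790  V(n3)=-0.02214  V(n4)=-0.0001767  V(n5)=-0.02143

R_eq = 8.951 Ω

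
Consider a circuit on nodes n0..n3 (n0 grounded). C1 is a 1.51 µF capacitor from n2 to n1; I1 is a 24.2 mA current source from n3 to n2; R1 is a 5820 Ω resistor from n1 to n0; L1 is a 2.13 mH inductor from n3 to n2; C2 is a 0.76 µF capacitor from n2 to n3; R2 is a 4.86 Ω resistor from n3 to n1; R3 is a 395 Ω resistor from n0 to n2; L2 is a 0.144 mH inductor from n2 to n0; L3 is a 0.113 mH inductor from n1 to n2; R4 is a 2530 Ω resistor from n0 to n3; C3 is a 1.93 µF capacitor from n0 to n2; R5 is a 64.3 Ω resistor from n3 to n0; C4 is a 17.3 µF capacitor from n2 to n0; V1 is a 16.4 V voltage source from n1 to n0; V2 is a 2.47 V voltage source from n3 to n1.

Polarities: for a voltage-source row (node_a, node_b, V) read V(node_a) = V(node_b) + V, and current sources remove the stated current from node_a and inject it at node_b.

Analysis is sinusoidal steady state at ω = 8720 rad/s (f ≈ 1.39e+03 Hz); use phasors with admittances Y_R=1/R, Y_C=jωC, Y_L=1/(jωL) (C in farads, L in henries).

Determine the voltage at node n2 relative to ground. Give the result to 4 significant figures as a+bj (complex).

MNA unknowns: 3 node voltages V₁..V_3 plus 2 source currents (V1, V2)
C1: Y=0.000+0.01317j on G[2,1]
I1: z[3]−=0.0242, z[2]+=0.0242
R1: Y=0.0001718+0.000j on G[1,0]
L1: Y=0.000-0.05384j on G[3,2]
C2: Y=0.000+0.006627j on G[2,3]
R2: Y=0.2058+0.000j on G[3,1]
R3: Y=0.002532+0.000j on G[0,2]
L2: Y=0.000-0.7964j on G[2,0]
L3: Y=0.000-1.015j on G[1,2]
R4: Y=0.0003953+0.000j on G[0,3]
C3: Y=0.000+0.01683j on G[0,2]
R5: Y=0.01555+0.000j on G[3,0]
C4: Y=0.000+0.1509j on G[2,0]
V1: row V1−V0=16.4, i_V1 at 1,0
V2: row V3−V1=2.47, i_V2 at 3,1
solve → V1=16.40+0.000j, V2=10.32-0.001154j, V3=18.87+0.000j
aux → i_V1=-0.3292+6.490j, i_V2=-0.8334+0.4035j

10.32-0.001154j V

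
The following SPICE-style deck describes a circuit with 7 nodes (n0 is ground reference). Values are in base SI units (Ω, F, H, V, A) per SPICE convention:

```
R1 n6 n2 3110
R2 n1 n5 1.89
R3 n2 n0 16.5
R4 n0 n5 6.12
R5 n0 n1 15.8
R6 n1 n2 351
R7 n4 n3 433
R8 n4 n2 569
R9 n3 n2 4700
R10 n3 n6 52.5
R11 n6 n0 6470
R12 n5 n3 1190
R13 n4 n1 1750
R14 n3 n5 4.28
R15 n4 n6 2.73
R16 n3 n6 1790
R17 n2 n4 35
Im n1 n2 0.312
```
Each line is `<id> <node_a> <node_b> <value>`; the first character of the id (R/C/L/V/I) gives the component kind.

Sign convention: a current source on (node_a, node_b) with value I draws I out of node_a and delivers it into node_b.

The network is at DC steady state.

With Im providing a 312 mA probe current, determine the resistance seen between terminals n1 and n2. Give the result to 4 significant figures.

R_eq = 16.84 Ω

Apply KCL at each of the 6 non-ground nodes and solve the resulting linear system.
Node n1: branches {R2, R5, R6, R13, Im} → V_1 = -1.335
Node n2: branches {R1, R3, R6, R8, R9, R17, Im} → V_2 = 3.917
Node n3: branches {R7, R9, R10, R12, R14, R16} → V_3 = -0.6925
Node n4: branches {R7, R8, R13, R15, R17} → V_4 = 2.005
Node n5: branches {R2, R4, R12, R14} → V_5 = -0.9374
Node n6: branches {R1, R10, R11, R15, R16} → V_6 = 1.869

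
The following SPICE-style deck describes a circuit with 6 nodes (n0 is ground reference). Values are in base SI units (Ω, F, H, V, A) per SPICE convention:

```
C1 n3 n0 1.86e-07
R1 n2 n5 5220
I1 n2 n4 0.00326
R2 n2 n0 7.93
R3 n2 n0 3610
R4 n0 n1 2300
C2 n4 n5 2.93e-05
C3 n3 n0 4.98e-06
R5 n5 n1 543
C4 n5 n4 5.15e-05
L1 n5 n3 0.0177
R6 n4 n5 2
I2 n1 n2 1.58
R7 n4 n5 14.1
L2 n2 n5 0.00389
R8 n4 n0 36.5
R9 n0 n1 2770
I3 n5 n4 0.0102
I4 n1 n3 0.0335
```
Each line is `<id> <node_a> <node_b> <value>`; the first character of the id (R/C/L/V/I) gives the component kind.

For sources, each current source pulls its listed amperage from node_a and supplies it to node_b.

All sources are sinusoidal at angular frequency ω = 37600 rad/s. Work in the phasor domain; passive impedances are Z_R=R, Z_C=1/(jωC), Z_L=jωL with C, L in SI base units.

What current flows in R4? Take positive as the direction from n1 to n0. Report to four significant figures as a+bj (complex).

-0.2768-0.003962j A

MNA unknowns: 5 node voltages V₁..V_5
C1: Y=0.000+0.006994j on G[3,0]
R1: Y=0.0001916+0.000j on G[2,5]
I1: z[2]−=0.00326, z[4]+=0.00326
R2: Y=0.1261+0.000j on G[2,0]
R3: Y=0.0002770+0.000j on G[2,0]
R4: Y=0.0004348+0.000j on G[0,1]
C2: Y=0.000+1.102j on G[4,5]
C3: Y=0.000+0.1872j on G[3,0]
R5: Y=0.001842+0.000j on G[5,1]
C4: Y=0.000+1.936j on G[5,4]
L1: Y=0.000-0.001503j on G[5,3]
R6: Y=0.5000+0.000j on G[4,5]
I2: z[1]−=1.58, z[2]+=1.58
R7: Y=0.07092+0.000j on G[4,5]
L2: Y=0.000-0.006837j on G[2,5]
R8: Y=0.02740+0.000j on G[4,0]
R9: Y=0.0003610+0.000j on G[0,1]
I3: z[5]−=0.0102, z[4]+=0.0102
I4: z[1]−=0.0335, z[3]+=0.0335
solve → V1=-636.6-9.114j, V2=11.56+2.524j, V3=0.2770-0.07206j, V4=-35.36-13.34j, V5=-35.53-13.05j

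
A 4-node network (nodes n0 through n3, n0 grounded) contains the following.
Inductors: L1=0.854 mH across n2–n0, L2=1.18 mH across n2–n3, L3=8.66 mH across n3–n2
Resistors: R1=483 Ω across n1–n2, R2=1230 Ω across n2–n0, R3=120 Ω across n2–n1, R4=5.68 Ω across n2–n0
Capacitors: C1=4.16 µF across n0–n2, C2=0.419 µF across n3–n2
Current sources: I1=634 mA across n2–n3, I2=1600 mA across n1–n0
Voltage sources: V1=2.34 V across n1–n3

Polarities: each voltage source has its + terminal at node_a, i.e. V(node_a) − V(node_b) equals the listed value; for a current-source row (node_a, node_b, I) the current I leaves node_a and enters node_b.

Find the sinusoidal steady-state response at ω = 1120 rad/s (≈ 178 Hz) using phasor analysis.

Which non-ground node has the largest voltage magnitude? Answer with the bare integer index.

1

MNA unknowns: 3 node voltages V₁..V_3 plus 1 source current (V1)
L1: Y=0.000-1.046j on G[2,0]
L2: Y=0.000-0.7567j on G[2,3]
R1: Y=0.002070+0.000j on G[1,2]
R2: Y=0.0008130+0.000j on G[2,0]
C1: Y=0.000+0.004659j on G[0,2]
R3: Y=0.008333+0.000j on G[2,1]
I1: z[2]−=0.634, z[3]+=0.634
I2: z[1]−=1.6, z[0]+=1.6
R4: Y=0.1761+0.000j on G[2,0]
C2: Y=0.000+0.0004693j on G[3,2]
L3: Y=0.000-0.1031j on G[3,2]
V1: row V1−V3=2.34, i_V1 at 1,3
solve → V1=2.072-2.646j, V2=-0.2539-1.494j, V3=-0.2678-2.646j
aux → i_V1=-1.624+0.01199j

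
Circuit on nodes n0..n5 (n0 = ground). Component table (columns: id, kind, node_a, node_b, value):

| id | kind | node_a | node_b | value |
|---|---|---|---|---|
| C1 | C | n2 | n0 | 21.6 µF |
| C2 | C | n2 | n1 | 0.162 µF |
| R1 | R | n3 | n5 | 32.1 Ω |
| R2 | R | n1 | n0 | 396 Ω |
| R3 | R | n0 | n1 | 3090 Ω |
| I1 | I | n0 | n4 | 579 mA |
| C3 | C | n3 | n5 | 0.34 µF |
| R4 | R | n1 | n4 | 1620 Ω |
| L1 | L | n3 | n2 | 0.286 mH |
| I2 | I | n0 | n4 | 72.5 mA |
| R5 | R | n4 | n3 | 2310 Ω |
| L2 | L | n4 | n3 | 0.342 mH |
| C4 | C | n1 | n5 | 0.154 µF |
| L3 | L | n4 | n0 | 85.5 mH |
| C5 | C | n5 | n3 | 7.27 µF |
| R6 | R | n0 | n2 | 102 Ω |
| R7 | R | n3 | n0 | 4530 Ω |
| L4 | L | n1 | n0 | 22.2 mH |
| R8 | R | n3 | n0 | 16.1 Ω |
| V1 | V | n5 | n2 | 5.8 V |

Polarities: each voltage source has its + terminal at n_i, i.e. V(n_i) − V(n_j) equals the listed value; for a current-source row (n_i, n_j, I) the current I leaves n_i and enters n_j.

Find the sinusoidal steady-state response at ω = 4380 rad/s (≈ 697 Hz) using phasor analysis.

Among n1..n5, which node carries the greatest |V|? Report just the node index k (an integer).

5

Apply KCL at each of the 5 non-ground nodes and solve the resulting linear system.
Node n1: branches {C2, R2, R3, R4, C4, L4} → V_1 = -0.3082+1.052j
Node n2: branches {C1, C2, L1, R6, V1} → V_2 = 3.110-4.856j
Node n3: branches {R1, C3, L1, R5, L2, C5, R7, R8} → V_3 = 2.560-3.946j
Node n4: branches {I1, R4, I2, R5, L2, L3} → V_4 = 2.547-2.961j
Node n5: branches {R1, C3, C4, C5, V1} → V_5 = 8.910-4.856j
Source currents: i(V1)=-0.2321-0.1895j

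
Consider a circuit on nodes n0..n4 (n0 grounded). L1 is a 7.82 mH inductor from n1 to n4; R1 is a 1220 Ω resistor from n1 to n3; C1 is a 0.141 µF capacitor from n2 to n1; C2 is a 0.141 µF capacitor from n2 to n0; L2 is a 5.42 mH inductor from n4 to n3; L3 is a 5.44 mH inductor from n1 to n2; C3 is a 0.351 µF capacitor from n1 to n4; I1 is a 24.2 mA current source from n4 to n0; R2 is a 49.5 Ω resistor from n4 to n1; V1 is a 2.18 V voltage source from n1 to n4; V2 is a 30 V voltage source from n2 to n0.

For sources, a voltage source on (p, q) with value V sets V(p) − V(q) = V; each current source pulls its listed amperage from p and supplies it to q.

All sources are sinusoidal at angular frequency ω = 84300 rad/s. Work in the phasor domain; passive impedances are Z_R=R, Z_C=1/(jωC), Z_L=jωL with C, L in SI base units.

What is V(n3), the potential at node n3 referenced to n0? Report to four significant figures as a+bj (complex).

MNA unknowns: 4 node voltages V₁..V_4 plus 2 source currents (V1, V2)
L1: Y=0.000-0.001517j on G[1,4]
R1: Y=0.0008197+0.000j on G[1,3]
C1: Y=0.000+0.01189j on G[2,1]
C2: Y=0.000+0.01189j on G[2,0]
L2: Y=0.000-0.002189j on G[4,3]
L3: Y=0.000-0.002181j on G[1,2]
C3: Y=0.000+0.02959j on G[1,4]
I1: z[4]−=0.0242, z[0]+=0.0242
R2: Y=0.02020+0.000j on G[4,1]
V1: row V1−V4=2.18, i_V1 at 1,4
V2: row V2−V0=30, i_V2 at 2,0
solve → V1=30.00+2.493j, V2=30.00+0.000j, V3=28.09+3.209j, V4=27.82+2.493j
aux → i_V1=-0.02141-0.06061j, i_V2=-0.02420-0.3566j

28.09+3.209j V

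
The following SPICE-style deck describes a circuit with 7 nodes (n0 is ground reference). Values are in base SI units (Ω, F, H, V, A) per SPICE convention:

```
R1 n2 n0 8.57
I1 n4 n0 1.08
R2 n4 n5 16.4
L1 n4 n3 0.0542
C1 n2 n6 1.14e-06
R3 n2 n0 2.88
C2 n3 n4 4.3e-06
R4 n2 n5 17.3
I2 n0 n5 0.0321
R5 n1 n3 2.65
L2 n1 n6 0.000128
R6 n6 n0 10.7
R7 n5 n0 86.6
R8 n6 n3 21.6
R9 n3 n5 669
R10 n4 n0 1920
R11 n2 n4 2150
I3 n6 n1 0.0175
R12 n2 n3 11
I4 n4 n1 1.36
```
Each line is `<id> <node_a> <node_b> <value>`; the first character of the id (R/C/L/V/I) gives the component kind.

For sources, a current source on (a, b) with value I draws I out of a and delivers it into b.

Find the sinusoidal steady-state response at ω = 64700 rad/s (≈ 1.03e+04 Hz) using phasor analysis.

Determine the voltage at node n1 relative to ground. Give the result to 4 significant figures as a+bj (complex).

Element admittances at ω=64700 rad/s:
  Y(R1) = 0.1167+0.000j S between n2,n0
  I1: injects 1.08 A into n0 (from n4)
  Y(R2) = 0.06098+0.000j S between n4,n5
  Y(L1) = 0.000-0.0002852j S between n4,n3
  Y(C1) = 0.000+0.07376j S between n2,n6
  Y(R3) = 0.3472+0.000j S between n2,n0
  Y(C2) = 0.000+0.2782j S between n3,n4
  Y(R4) = 0.05780+0.000j S between n2,n5
  I2: injects 0.0321 A into n5 (from n0)
  Y(R5) = 0.3774+0.000j S between n1,n3
  Y(L2) = 0.000-0.1207j S between n1,n6
  Y(R6) = 0.09346+0.000j S between n6,n0
  Y(R7) = 0.01155+0.000j S between n5,n0
  Y(R8) = 0.04630+0.000j S between n6,n3
  Y(R9) = 0.001495+0.000j S between n3,n5
  Y(R10) = 0.0005208+0.000j S between n4,n0
  Y(R11) = 0.0004651+0.000j S between n2,n4
  I3: injects 0.0175 A into n1 (from n6)
  Y(R12) = 0.09091+0.000j S between n2,n3
  I4: injects 1.36 A into n1 (from n4)
Assemble and solve the 6×6 MNA system:
  V(n1)=-2.921-1.091j  V(n2)=-1.467-0.1235j  V(n3)=-6.984-1.239j  V(n4)=-7.813+6.699j  V(n5)=-4.093+3.031j  V(n6)=-3.384+0.2013j

-2.921-1.091j V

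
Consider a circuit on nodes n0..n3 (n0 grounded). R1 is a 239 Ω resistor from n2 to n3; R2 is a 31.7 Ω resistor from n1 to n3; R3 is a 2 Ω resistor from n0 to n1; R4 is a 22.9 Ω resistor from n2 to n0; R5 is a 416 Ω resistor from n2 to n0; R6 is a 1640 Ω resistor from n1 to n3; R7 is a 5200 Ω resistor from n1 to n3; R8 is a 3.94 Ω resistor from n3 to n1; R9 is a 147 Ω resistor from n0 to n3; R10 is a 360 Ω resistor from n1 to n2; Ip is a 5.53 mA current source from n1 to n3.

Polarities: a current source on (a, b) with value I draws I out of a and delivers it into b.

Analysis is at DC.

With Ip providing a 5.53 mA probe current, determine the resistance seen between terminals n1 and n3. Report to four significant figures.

R_eq = 3.372 Ω

Apply KCL at each of the 3 non-ground nodes and solve the resulting linear system.
Node n1: branches {R2, R3, R6, R7, R8, R10, Ip} → V_1 = -0.0003795
Node n2: branches {R1, R4, R5, R10} → V_2 = 0.001421
Node n3: branches {R1, R2, R6, R7, R8, R9, Ip} → V_3 = 0.01827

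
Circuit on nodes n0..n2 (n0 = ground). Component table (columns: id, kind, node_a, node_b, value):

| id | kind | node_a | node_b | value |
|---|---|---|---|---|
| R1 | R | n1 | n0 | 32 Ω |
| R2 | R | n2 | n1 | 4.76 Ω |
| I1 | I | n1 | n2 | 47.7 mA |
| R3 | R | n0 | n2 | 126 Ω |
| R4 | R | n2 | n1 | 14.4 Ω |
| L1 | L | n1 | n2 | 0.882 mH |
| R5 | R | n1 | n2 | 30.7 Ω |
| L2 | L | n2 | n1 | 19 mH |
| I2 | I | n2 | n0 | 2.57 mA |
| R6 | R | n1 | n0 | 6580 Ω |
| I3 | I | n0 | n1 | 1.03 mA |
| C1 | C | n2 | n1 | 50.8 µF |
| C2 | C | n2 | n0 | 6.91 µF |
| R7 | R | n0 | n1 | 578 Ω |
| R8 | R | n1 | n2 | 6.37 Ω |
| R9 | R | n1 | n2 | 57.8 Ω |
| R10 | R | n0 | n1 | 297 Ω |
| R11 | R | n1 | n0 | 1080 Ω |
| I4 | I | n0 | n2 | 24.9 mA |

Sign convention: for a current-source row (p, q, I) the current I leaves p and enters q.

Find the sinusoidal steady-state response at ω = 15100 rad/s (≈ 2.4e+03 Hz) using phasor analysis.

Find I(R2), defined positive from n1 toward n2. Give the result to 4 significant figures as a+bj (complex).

-0.005778+0.01065j A

Element admittances at ω=15100 rad/s:
  Y(R1) = 0.03125+0.000j S between n1,n0
  Y(R2) = 0.2101+0.000j S between n2,n1
  I1: injects 0.0477 A into n2 (from n1)
  Y(R3) = 0.007937+0.000j S between n0,n2
  Y(R4) = 0.06944+0.000j S between n2,n1
  Y(L1) = 0.000-0.07509j S between n1,n2
  Y(R5) = 0.03257+0.000j S between n1,n2
  Y(L2) = 0.000-0.003486j S between n2,n1
  I2: injects 0.00257 A into n0 (from n2)
  Y(R6) = 0.0001520+0.000j S between n1,n0
  I3: injects 0.00103 A into n1 (from n0)
  Y(C1) = 0.000+0.7671j S between n2,n1
  Y(C2) = 0.000+0.1043j S between n2,n0
  Y(R7) = 0.001730+0.000j S between n0,n1
  Y(R8) = 0.1570+0.000j S between n1,n2
  Y(R9) = 0.01730+0.000j S between n1,n2
  Y(R10) = 0.003367+0.000j S between n0,n1
  Y(R11) = 0.0009259+0.000j S between n1,n0
  I4: injects 0.0249 A into n2 (from n0)
Assemble and solve the 2×2 MNA system:
  V(n1)=0.04268-0.1526j  V(n2)=0.07018-0.2032j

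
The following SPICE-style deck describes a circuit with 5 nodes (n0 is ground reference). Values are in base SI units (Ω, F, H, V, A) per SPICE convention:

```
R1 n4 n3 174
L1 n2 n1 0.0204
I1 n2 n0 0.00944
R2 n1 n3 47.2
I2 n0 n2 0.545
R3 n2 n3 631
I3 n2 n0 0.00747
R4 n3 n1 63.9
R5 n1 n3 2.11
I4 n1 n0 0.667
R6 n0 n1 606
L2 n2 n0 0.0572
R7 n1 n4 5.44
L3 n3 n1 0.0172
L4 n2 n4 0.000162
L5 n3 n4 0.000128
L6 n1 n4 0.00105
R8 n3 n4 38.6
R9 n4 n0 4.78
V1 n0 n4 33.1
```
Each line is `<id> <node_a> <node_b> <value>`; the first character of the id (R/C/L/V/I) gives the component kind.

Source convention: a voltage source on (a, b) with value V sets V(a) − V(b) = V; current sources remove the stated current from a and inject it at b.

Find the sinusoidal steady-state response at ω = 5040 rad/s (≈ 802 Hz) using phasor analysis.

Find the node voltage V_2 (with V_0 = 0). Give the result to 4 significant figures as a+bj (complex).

-33.01+0.4233j V

Apply KCL at each of the 4 non-ground nodes and solve the resulting linear system.
Node n1: branches {L1, R2, R4, R5, I4, R6, R7, L3, L6} → V_1 = -33.83-0.4075j
Node n2: branches {L1, I1, I2, R3, I3, L2, L4} → V_2 = -33.01+0.4233j
Node n3: branches {R1, R2, R3, R4, R5, L3, L5, R8} → V_3 = -33.06-0.2540j
Node n4: branches {R1, R7, L4, L5, L6, R8, R9, V1} → V_4 = -33.10+0.000j
Source currents: i(V1)=-6.840+0.1138j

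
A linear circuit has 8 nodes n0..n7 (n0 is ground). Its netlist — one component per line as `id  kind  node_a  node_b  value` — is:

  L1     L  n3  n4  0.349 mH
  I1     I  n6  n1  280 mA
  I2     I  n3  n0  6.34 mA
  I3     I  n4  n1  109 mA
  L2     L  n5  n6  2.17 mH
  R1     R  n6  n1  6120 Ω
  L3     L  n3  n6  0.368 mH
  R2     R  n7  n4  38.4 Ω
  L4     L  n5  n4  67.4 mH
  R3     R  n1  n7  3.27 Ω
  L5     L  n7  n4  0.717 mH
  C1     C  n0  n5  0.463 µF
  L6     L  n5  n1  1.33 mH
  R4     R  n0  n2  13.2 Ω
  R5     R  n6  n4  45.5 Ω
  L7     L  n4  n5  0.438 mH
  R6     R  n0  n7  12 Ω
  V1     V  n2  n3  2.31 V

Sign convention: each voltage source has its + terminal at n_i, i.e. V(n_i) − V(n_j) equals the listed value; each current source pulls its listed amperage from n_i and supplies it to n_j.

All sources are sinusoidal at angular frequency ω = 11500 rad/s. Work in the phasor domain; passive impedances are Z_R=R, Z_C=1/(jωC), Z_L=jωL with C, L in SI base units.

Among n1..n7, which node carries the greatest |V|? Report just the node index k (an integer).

Apply KCL at each of the 7 non-ground nodes and solve the resulting linear system.
Node n1: branches {I1, I3, R1, R3, L6} → V_1 = 0.2755+1.813j
Node n2: branches {R4, V1} → V_2 = 0.4685-1.604j
Node n3: branches {L1, I2, L3, V1} → V_3 = -1.841-1.604j
Node n4: branches {L1, I3, R2, L4, L5, R5, L7} → V_4 = -1.328-0.6849j
Node n5: branches {L2, L4, C1, L6, L7} → V_5 = -1.074-0.3811j
Node n6: branches {I1, L2, R1, L3, R5} → V_6 = -1.869-2.395j
Node n7: branches {R2, R3, L5, R6} → V_7 = -0.5264+1.526j
Source currents: i(V1)=-0.03549+0.1215j

6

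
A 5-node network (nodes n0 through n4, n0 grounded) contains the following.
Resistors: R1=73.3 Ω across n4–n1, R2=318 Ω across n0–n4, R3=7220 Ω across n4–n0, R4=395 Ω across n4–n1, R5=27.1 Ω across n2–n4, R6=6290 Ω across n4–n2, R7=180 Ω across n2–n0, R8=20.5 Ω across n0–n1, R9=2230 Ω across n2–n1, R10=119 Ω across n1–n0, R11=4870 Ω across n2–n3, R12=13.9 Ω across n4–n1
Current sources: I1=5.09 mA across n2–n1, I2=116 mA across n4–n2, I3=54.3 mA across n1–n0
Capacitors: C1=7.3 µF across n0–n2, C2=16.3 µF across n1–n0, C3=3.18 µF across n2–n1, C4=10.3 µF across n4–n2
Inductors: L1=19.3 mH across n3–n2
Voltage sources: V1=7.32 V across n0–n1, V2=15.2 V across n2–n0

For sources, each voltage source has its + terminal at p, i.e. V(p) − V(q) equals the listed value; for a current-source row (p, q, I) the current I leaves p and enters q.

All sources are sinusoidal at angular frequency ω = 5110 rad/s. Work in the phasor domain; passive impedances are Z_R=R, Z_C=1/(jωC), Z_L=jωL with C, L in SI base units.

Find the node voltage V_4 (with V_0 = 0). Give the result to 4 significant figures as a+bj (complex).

0.8670+5.873j V

MNA unknowns: 4 node voltages V₁..V_4 plus 2 source currents (V1, V2)
R1: Y=0.01364+0.000j on G[4,1]
R2: Y=0.003145+0.000j on G[0,4]
I1: z[2]−=0.00509, z[1]+=0.00509
R3: Y=0.0001385+0.000j on G[4,0]
R4: Y=0.002532+0.000j on G[4,1]
C1: Y=0.000+0.03730j on G[0,2]
C2: Y=0.000+0.08329j on G[1,0]
L1: Y=0.000-0.01014j on G[3,2]
C3: Y=0.000+0.01625j on G[2,1]
I2: z[4]−=0.116, z[2]+=0.116
R5: Y=0.03690+0.000j on G[2,4]
R6: Y=0.0001590+0.000j on G[4,2]
R7: Y=0.005556+0.000j on G[2,0]
R8: Y=0.04878+0.000j on G[0,1]
R9: Y=0.0004484+0.000j on G[2,1]
R10: Y=0.008403+0.000j on G[1,0]
R11: Y=0.0002053+0.000j on G[2,3]
R12: Y=0.07194+0.000j on G[4,1]
I3: z[1]−=0.0543, z[0]+=0.0543
C4: Y=0.000+0.05263j on G[4,2]
V1: row V0−V1=7.32, i_V1 at 0,1
V2: row V2−V0=15.2, i_V2 at 2,0
solve → V1=-7.320+0.000j, V2=15.20+0.000j, V3=15.20+0.000j, V4=0.8670+5.873j
aux → i_V1=-1.101-1.493j, i_V2=-0.8239-1.470j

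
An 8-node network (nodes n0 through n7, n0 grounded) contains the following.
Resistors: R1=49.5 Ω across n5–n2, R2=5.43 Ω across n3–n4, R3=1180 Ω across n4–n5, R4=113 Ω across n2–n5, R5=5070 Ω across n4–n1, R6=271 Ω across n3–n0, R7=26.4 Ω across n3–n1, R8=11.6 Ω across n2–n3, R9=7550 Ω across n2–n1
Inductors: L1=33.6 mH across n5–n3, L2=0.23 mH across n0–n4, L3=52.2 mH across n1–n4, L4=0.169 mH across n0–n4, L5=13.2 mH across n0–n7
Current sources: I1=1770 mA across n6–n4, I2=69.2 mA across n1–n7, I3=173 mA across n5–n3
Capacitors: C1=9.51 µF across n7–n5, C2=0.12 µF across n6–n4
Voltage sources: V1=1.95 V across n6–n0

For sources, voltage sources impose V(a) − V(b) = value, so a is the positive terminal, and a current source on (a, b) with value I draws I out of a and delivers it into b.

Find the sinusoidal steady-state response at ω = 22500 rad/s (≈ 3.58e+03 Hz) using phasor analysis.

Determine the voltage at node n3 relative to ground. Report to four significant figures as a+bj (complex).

MNA unknowns: 7 node voltages V₁..V_7 plus 1 source current (V1)
R1: Y=0.02020+0.000j on G[5,2]
R2: Y=0.1842+0.000j on G[3,4]
R3: Y=0.0008475+0.000j on G[4,5]
R4: Y=0.008850+0.000j on G[2,5]
R5: Y=0.0001972+0.000j on G[4,1]
R6: Y=0.003690+0.000j on G[3,0]
L1: Y=0.000-0.001323j on G[5,3]
L2: Y=0.000-0.1932j on G[0,4]
R7: Y=0.03788+0.000j on G[3,1]
L3: Y=0.000-0.0008514j on G[1,4]
R8: Y=0.08621+0.000j on G[2,3]
R9: Y=0.0001325+0.000j on G[2,1]
I1: z[6]−=1.77, z[4]+=1.77
L4: Y=0.000-0.2630j on G[0,4]
C1: Y=0.000+0.2140j on G[7,5]
L5: Y=0.000-0.003367j on G[0,7]
I2: z[1]−=0.0692, z[7]+=0.0692
C2: Y=0.000+0.002700j on G[6,4]
I3: z[5]−=0.173, z[3]+=0.173
V1: row V6−V0=1.95, i_V1 at 6,0
solve → V1=-1.775+3.676j, V2=-1.199+3.461j, V3=0.03600+3.717j, V4=0.05531+3.885j, V5=-4.862+2.700j, V6=1.950+0.000j, V7=-4.940+2.414j
aux → i_V1=-1.780-0.005116j

0.03600+3.717j V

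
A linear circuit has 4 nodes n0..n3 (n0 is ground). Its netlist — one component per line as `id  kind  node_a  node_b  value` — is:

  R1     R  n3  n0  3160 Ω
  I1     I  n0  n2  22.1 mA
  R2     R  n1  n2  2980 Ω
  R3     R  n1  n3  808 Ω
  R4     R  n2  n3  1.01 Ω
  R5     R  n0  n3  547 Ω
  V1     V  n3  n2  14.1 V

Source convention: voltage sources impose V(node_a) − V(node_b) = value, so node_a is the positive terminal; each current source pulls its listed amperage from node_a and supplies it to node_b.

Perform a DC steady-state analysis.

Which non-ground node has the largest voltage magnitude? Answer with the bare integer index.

3

Apply KCL at each of the 3 non-ground nodes and solve the resulting linear system.
Node n1: branches {R2, R3} → V_1 = 7.297
Node n2: branches {I1, R2, R4, V1} → V_2 = -3.795
Node n3: branches {R1, R3, R4, R5, V1} → V_3 = 10.30
Source currents: i(V1)=-13.99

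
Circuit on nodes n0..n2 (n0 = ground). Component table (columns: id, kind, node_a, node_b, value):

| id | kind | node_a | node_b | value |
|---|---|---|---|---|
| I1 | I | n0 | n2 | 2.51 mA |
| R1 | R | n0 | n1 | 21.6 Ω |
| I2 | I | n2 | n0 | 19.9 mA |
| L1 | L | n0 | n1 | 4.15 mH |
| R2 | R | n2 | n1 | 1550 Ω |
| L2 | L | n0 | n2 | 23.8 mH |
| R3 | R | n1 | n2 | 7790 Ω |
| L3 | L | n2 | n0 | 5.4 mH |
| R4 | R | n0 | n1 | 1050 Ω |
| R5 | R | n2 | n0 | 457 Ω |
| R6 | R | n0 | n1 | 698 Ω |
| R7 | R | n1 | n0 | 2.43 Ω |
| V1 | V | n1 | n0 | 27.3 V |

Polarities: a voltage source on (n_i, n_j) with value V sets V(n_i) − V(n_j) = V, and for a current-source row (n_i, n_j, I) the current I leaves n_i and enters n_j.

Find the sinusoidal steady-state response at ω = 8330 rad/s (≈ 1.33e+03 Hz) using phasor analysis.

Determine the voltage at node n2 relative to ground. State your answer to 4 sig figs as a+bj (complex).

MNA unknowns: 2 node voltages V₁..V_2 plus 1 source current (V1)
I1: z[0]−=0.00251, z[2]+=0.00251
R1: Y=0.04630+0.000j on G[0,1]
I2: z[2]−=0.0199, z[0]+=0.0199
L1: Y=0.000-0.02893j on G[0,1]
R2: Y=0.0006452+0.000j on G[2,1]
L2: Y=0.000-0.005044j on G[0,2]
R3: Y=0.0001284+0.000j on G[1,2]
L3: Y=0.000-0.02223j on G[2,0]
R4: Y=0.0009524+0.000j on G[0,1]
R5: Y=0.002188+0.000j on G[2,0]
R6: Y=0.001433+0.000j on G[0,1]
R7: Y=0.4115+0.000j on G[1,0]
V1: row V1−V0=27.3, i_V1 at 1,0
solve → V1=27.30+0.000j, V2=0.01467+0.1351j
aux → i_V1=-12.58+0.7898j

0.01467+0.1351j V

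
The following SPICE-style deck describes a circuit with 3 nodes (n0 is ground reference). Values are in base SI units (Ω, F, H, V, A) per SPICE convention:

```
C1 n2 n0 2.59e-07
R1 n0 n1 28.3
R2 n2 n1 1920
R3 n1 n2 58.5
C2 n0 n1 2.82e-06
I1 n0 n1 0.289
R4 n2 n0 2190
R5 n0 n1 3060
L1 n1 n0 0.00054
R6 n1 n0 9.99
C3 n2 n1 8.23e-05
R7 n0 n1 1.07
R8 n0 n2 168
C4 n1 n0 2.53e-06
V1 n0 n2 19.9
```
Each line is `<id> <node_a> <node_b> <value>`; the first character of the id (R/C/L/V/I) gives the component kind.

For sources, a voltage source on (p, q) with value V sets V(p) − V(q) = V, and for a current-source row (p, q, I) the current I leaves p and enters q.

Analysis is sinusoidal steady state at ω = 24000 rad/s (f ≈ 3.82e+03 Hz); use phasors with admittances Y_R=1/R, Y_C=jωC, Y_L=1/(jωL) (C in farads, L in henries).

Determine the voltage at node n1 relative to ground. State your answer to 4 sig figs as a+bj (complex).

-15.07-8.060j V

Element admittances at ω=24000 rad/s:
  Y(C1) = 0.000+0.006216j S between n2,n0
  Y(R1) = 0.03534+0.000j S between n0,n1
  Y(R2) = 0.0005208+0.000j S between n2,n1
  Y(R3) = 0.01709+0.000j S between n1,n2
  Y(C2) = 0.000+0.06768j S between n0,n1
  I1: injects 0.289 A into n1 (from n0)
  Y(R4) = 0.0004566+0.000j S between n2,n0
  Y(R5) = 0.0003268+0.000j S between n0,n1
  Y(L1) = 0.000-0.07716j S between n1,n0
  Y(R6) = 0.1001+0.000j S between n1,n0
  Y(C3) = 0.000+1.975j S between n2,n1
  Y(R7) = 0.9346+0.000j S between n0,n1
  Y(R8) = 0.005952+0.000j S between n0,n2
  Y(C4) = 0.000+0.06072j S between n1,n0
  V1: constraint V(n0)−V(n2) = 19.9
Assemble and solve the 3×3 MNA system:
  V(n1)=-15.07-8.060j  V(n2)=-19.90+0.000j
  i(V1)=-16.13-9.523j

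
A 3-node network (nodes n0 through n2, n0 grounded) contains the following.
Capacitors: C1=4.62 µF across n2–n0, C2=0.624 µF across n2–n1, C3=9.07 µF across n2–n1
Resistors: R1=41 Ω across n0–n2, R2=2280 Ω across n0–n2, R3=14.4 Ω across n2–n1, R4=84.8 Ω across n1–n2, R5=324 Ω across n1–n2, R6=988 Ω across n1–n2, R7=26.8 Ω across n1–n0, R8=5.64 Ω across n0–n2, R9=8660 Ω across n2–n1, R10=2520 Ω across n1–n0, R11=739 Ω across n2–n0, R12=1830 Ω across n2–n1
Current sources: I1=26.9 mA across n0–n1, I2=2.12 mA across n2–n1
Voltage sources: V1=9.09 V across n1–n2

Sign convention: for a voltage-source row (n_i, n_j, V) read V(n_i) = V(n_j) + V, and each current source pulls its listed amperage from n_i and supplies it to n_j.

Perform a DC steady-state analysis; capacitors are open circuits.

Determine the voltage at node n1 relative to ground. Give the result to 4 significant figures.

7.780 V

MNA unknowns: 2 node voltages V₁..V_2 plus 1 source current (V1)
C1: Y=0.000 on G[2,0]
R1: Y=0.02439 on G[0,2]
I1: z[0]−=0.0269, z[1]+=0.0269
R2: Y=0.0004386 on G[0,2]
C2: Y=0.000 on G[2,1]
R3: Y=0.06944 on G[2,1]
R4: Y=0.01179 on G[1,2]
R5: Y=0.003086 on G[1,2]
R6: Y=0.001012 on G[1,2]
R7: Y=0.03731 on G[1,0]
C3: Y=0.000 on G[2,1]
R8: Y=0.1773 on G[0,2]
R9: Y=0.0001155 on G[2,1]
R10: Y=0.0003968 on G[1,0]
I2: z[2]−=0.00212, z[1]+=0.00212
R11: Y=0.001353 on G[2,0]
R12: Y=0.0005464 on G[2,1]
V1: row V1−V2=9.09, i_V1 at 1,2
solve → V1=7.780, V2=-1.310
aux → i_V1=-1.046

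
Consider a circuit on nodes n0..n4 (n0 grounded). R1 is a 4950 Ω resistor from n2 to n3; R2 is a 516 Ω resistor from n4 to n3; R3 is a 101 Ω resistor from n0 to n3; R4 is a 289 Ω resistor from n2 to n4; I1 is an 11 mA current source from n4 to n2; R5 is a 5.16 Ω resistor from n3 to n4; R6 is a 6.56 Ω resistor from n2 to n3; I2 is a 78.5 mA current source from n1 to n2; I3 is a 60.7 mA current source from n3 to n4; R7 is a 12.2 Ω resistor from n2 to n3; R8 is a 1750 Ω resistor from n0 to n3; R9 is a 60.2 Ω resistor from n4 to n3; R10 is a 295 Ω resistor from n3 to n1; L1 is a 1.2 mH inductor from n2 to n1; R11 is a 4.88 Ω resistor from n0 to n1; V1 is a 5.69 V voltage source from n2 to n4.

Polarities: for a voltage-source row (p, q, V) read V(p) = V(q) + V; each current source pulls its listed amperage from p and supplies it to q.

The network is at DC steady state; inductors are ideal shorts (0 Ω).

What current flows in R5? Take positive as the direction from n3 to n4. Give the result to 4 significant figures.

Element admittances at DC:
  Y(R1) = 0.0002020 S between n2,n3
  Y(R2) = 0.001938 S between n4,n3
  Y(R3) = 0.009901 S between n0,n3
  Y(R4) = 0.003460 S between n2,n4
  I1: injects 0.011 A into n2 (from n4)
  Y(R5) = 0.1938 S between n3,n4
  Y(R6) = 0.1524 S between n2,n3
  I2: injects 0.0785 A into n2 (from n1)
  I3: injects 0.0607 A into n4 (from n3)
  Y(R7) = 0.08197 S between n2,n3
  Y(R8) = 0.0005714 S between n0,n3
  Y(R9) = 0.01661 S between n4,n3
  Y(R10) = 0.003390 S between n3,n1
  L1: short n2↔n1 (DC inductor)
  Y(R11) = 0.2049 S between n0,n1
  V1: constraint V(n2)−V(n4) = 5.69
Assemble and solve the 6×6 MNA system:
  V(n1)=0.1340  V(n2)=0.1340  V(n3)=-2.623  V(n4)=-5.556
  i(L1)=0.1153  i(V1)=-0.6923

0.5685 A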